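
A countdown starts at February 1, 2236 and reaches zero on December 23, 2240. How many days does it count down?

1787

Feb 1, 2236 → Feb 1, 2237: 366 days (Feb 29, 2236 is in that span).
Feb 1, 2237 → Feb 1, 2238: 365 days.
Feb 1, 2238 → Feb 1, 2239: 365 days.
Feb 1, 2239 → Feb 1, 2240: 365 days.
Feb 1, 2240 → Mar 1, 2240: 29 days (February has 29).
Mar 1, 2240 → Apr 1, 2240: 31 days (March has 31).
Apr 1, 2240 → May 1, 2240: 30 days (April has 30).
May 1, 2240 → Jun 1, 2240: 31 days (May has 31).
Jun 1, 2240 → Jul 1, 2240: 30 days (June has 30).
Jul 1, 2240 → Aug 1, 2240: 31 days (July has 31).
Aug 1, 2240 → Sep 1, 2240: 31 days (August has 31).
Sep 1, 2240 → Oct 1, 2240: 30 days (September has 30).
Oct 1, 2240 → Nov 1, 2240: 31 days (October has 31).
Nov 1, 2240 → Dec 1, 2240: 30 days (November has 30).
Dec 1, 2240 → Dec 23, 2240: 22 days.
Total: 1787 days.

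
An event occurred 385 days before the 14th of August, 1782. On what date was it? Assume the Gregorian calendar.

−14 → Jul 31, 1782 (end of Jul, 31 days; 371 left).
−31 → Jun 30, 1782 (end of Jun, 30 days; 340 left).
−30 → May 31, 1782 (end of May, 31 days; 310 left).
−31 → Apr 30, 1782 (end of Apr, 30 days; 279 left).
−30 → Mar 31, 1782 (end of Mar, 31 days; 249 left).
−31 → Feb 28, 1782 (end of Feb, 28 days; 218 left).
−28 → Jan 31, 1782 (end of Jan, 31 days; 190 left).
−31 → Dec 31, 1781 (end of Dec, 31 days; 159 left).
−31 → Nov 30, 1781 (end of Nov, 30 days; 128 left).
−30 → Oct 31, 1781 (end of Oct, 31 days; 98 left).
−31 → Sep 30, 1781 (end of Sep, 30 days; 67 left).
−30 → Aug 31, 1781 (end of Aug, 31 days; 37 left).
−31 → Jul 31, 1781 (end of Jul, 31 days; 6 left).
−6 → Jul 25, 1781.

July 25, 1781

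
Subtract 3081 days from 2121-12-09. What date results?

−365 (one year) → Dec 9, 2120 (2716 left).
−366 (one year; includes Feb 29, 2120) → Dec 9, 2119 (2350 left).
−365 (one year) → Dec 9, 2118 (1985 left).
−365 (one year) → Dec 9, 2117 (1620 left).
−365 (one year) → Dec 9, 2116 (1255 left).
−366 (one year; includes Feb 29, 2116) → Dec 9, 2115 (889 left).
−365 (one year) → Dec 9, 2114 (524 left).
−365 (one year) → Dec 9, 2113 (159 left).
−9 → Nov 30, 2113 (end of Nov, 30 days; 150 left).
−30 → Oct 31, 2113 (end of Oct, 31 days; 120 left).
−31 → Sep 30, 2113 (end of Sep, 30 days; 89 left).
−30 → Aug 31, 2113 (end of Aug, 31 days; 59 left).
−31 → Jul 31, 2113 (end of Jul, 31 days; 28 left).
−28 → Jul 3, 2113.

July 3, 2113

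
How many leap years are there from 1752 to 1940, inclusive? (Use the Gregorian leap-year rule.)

46

Multiples of 4 in [1752,1940]: 48.
Of those, multiples of 100: 2 (not leap unless ÷400).
Multiples of 400: 0.
Leap years = 48 − 2 + 0 = 46.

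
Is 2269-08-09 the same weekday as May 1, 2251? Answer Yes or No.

From May 1, 2251 to Aug 9, 2269 is 6675 days.
6675 mod 7 = 4, so they are different weekdays.
(May 1, 2251 is a Thursday; Aug 9, 2269 is a Monday.)

No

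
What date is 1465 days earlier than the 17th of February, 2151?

−365 (one year) → Feb 17, 2150 (1100 left).
−365 (one year) → Feb 17, 2149 (735 left).
−366 (one year; includes Feb 29, 2148) → Feb 17, 2148 (369 left).
−17 → Jan 31, 2148 (end of Jan, 31 days; 352 left).
−31 → Dec 31, 2147 (end of Dec, 31 days; 321 left).
−31 → Nov 30, 2147 (end of Nov, 30 days; 290 left).
−30 → Oct 31, 2147 (end of Oct, 31 days; 260 left).
−31 → Sep 30, 2147 (end of Sep, 30 days; 229 left).
−30 → Aug 31, 2147 (end of Aug, 31 days; 199 left).
−31 → Jul 31, 2147 (end of Jul, 31 days; 168 left).
−31 → Jun 30, 2147 (end of Jun, 30 days; 137 left).
−30 → May 31, 2147 (end of May, 31 days; 107 left).
−31 → Apr 30, 2147 (end of Apr, 30 days; 76 left).
−30 → Mar 31, 2147 (end of Mar, 31 days; 46 left).
−31 → Feb 28, 2147 (end of Feb, 28 days; 15 left).
−15 → Feb 13, 2147.

February 13, 2147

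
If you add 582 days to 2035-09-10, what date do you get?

April 14, 2037

+366 (one year; includes Feb 29, 2036) → Sep 10, 2036 (216 left).
Sep has 30 days: +21 → Oct 1, 2036 (195 left).
Oct has 31 days: +31 → Nov 1, 2036 (164 left).
Nov has 30 days: +30 → Dec 1, 2036 (134 left).
Dec has 31 days: +31 → Jan 1, 2037 (103 left).
Jan has 31 days: +31 → Feb 1, 2037 (72 left).
Feb has 28 days: +28 → Mar 1, 2037 (44 left).
Mar has 31 days: +31 → Apr 1, 2037 (13 left).
+13 → Apr 14, 2037.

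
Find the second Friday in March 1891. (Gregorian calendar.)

March 1, 1891 is a Sunday.
The first Friday is therefore March 6 (5 days later).
The second Friday is 6 + 1×7 = March 13.

March 13, 1891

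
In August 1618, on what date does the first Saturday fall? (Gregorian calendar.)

August 1, 1618 is a Wednesday.
The first Saturday is therefore August 4 (3 days later).

August 4, 1618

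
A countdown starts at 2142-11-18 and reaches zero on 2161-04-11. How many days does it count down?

6719

Nov 18, 2142 → Nov 18, 2143: 365 days.
Nov 18, 2143 → Nov 18, 2144: 366 days (Feb 29, 2144 is in that span).
Nov 18, 2144 → Nov 18, 2145: 365 days.
Nov 18, 2145 → Nov 18, 2146: 365 days.
Nov 18, 2146 → Nov 18, 2147: 365 days.
Nov 18, 2147 → Nov 18, 2148: 366 days (Feb 29, 2148 is in that span).
Nov 18, 2148 → Nov 18, 2149: 365 days.
Nov 18, 2149 → Nov 18, 2150: 365 days.
Nov 18, 2150 → Nov 18, 2151: 365 days.
Nov 18, 2151 → Nov 18, 2152: 366 days (Feb 29, 2152 is in that span).
Nov 18, 2152 → Nov 18, 2153: 365 days.
Nov 18, 2153 → Nov 18, 2154: 365 days.
Nov 18, 2154 → Nov 18, 2155: 365 days.
Nov 18, 2155 → Nov 18, 2156: 366 days (Feb 29, 2156 is in that span).
Nov 18, 2156 → Nov 18, 2157: 365 days.
Nov 18, 2157 → Nov 18, 2158: 365 days.
Nov 18, 2158 → Nov 18, 2159: 365 days.
Nov 18, 2159 → Nov 18, 2160: 366 days (Feb 29, 2160 is in that span).
Nov 18, 2160 → Dec 18, 2160: 30 days (November has 30).
Dec 18, 2160 → Jan 18, 2161: 31 days (December has 31).
Jan 18, 2161 → Feb 18, 2161: 31 days (January has 31).
Feb 18, 2161 → Mar 18, 2161: 28 days (February has 28).
Mar 18, 2161 → Apr 11, 2161: 24 days.
Total: 6719 days.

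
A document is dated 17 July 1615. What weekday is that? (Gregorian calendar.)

Friday

Doomsday rule: the anchor day for the 1600s is Tuesday. For year 15: 15÷12 = 1 r 3, and 3÷4 = 0, so 1+3+0 = 4.
Tuesday + 4 ≡ Saturday — that's 1615's doomsday.
In July the doomsday date is Jul 11.
Jul 17 is 6 days after Jul 11; 6 mod 7 = 6, so Saturday + 6 = Friday.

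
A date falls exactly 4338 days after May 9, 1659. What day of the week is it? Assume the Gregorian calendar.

May 9, 1659 is a Friday.
4338 mod 7 = 5, so 4338 days after a Friday is Friday + 5 = Wednesday.

Wednesday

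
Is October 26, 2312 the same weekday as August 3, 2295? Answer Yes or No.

From Aug 3, 2295 to Oct 26, 2312 is 6293 days.
6293 mod 7 = 0, so they are the same weekday.
(Aug 3, 2295 is a Saturday; Oct 26, 2312 is a Saturday.)

Yes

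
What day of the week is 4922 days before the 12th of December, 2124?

Monday

Dec 12, 2124 is a Tuesday.
4922 mod 7 = 1, so 4922 days before a Tuesday is Tuesday − 1 = Monday.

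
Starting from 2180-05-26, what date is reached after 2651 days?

August 29, 2187

+365 (one year) → May 26, 2181 (2286 left).
+365 (one year) → May 26, 2182 (1921 left).
+365 (one year) → May 26, 2183 (1556 left).
+366 (one year; includes Feb 29, 2184) → May 26, 2184 (1190 left).
+365 (one year) → May 26, 2185 (825 left).
+365 (one year) → May 26, 2186 (460 left).
+365 (one year) → May 26, 2187 (95 left).
May has 31 days: +6 → Jun 1, 2187 (89 left).
Jun has 30 days: +30 → Jul 1, 2187 (59 left).
Jul has 31 days: +31 → Aug 1, 2187 (28 left).
+28 → Aug 29, 2187.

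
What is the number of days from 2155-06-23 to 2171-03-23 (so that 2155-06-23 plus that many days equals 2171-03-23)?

Jun 23, 2155 → Jun 23, 2156: 366 days (Feb 29, 2156 is in that span).
Jun 23, 2156 → Jun 23, 2157: 365 days.
Jun 23, 2157 → Jun 23, 2158: 365 days.
Jun 23, 2158 → Jun 23, 2159: 365 days.
Jun 23, 2159 → Jun 23, 2160: 366 days (Feb 29, 2160 is in that span).
Jun 23, 2160 → Jun 23, 2161: 365 days.
Jun 23, 2161 → Jun 23, 2162: 365 days.
Jun 23, 2162 → Jun 23, 2163: 365 days.
Jun 23, 2163 → Jun 23, 2164: 366 days (Feb 29, 2164 is in that span).
Jun 23, 2164 → Jun 23, 2165: 365 days.
Jun 23, 2165 → Jun 23, 2166: 365 days.
Jun 23, 2166 → Jun 23, 2167: 365 days.
Jun 23, 2167 → Jun 23, 2168: 366 days (Feb 29, 2168 is in that span).
Jun 23, 2168 → Jun 23, 2169: 365 days.
Jun 23, 2169 → Jun 23, 2170: 365 days.
Jun 23, 2170 → Jul 23, 2170: 30 days (June has 30).
Jul 23, 2170 → Aug 23, 2170: 31 days (July has 31).
Aug 23, 2170 → Sep 23, 2170: 31 days (August has 31).
Sep 23, 2170 → Oct 23, 2170: 30 days (September has 30).
Oct 23, 2170 → Nov 23, 2170: 31 days (October has 31).
Nov 23, 2170 → Dec 23, 2170: 30 days (November has 30).
Dec 23, 2170 → Jan 23, 2171: 31 days (December has 31).
Jan 23, 2171 → Feb 23, 2171: 31 days (January has 31).
Feb 23, 2171 → Mar 23, 2171: 28 days.
Total: 5752 days.

5752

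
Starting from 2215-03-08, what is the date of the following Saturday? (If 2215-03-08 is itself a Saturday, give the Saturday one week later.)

Mar 8, 2215 is a Wednesday.
From Wednesday to the next Saturday is 3 days.
Mar 8, 2215 + 3 = Mar 11, 2215.

March 11, 2215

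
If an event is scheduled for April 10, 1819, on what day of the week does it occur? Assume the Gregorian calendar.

Saturday

Doomsday rule: the anchor day for the 1800s is Friday. For year 19: 19÷12 = 1 r 7, and 7÷4 = 1, so 1+7+1 = 9.
Friday + 9 ≡ Sunday — that's 1819's doomsday.
In April the doomsday date is Apr 4.
Apr 10 is 6 days after Apr 4; 6 mod 7 = 6, so Sunday + 6 = Saturday.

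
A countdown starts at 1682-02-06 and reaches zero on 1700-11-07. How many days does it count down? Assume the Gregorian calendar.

6848

Feb 6, 1682 → Feb 6, 1683: 365 days.
Feb 6, 1683 → Feb 6, 1684: 365 days.
Feb 6, 1684 → Feb 6, 1685: 366 days (Feb 29, 1684 is in that span).
Feb 6, 1685 → Feb 6, 1686: 365 days.
Feb 6, 1686 → Feb 6, 1687: 365 days.
Feb 6, 1687 → Feb 6, 1688: 365 days.
Feb 6, 1688 → Feb 6, 1689: 366 days (Feb 29, 1688 is in that span).
Feb 6, 1689 → Feb 6, 1690: 365 days.
Feb 6, 1690 → Feb 6, 1691: 365 days.
Feb 6, 1691 → Feb 6, 1692: 365 days.
Feb 6, 1692 → Feb 6, 1693: 366 days (Feb 29, 1692 is in that span).
Feb 6, 1693 → Feb 6, 1694: 365 days.
Feb 6, 1694 → Feb 6, 1695: 365 days.
Feb 6, 1695 → Feb 6, 1696: 365 days.
Feb 6, 1696 → Feb 6, 1697: 366 days (Feb 29, 1696 is in that span).
Feb 6, 1697 → Feb 6, 1698: 365 days.
Feb 6, 1698 → Feb 6, 1699: 365 days.
Feb 6, 1699 → Feb 6, 1700: 365 days.
Feb 6, 1700 → Mar 6, 1700: 28 days (February has 28).
Mar 6, 1700 → Apr 6, 1700: 31 days (March has 31).
Apr 6, 1700 → May 6, 1700: 30 days (April has 30).
May 6, 1700 → Jun 6, 1700: 31 days (May has 31).
Jun 6, 1700 → Jul 6, 1700: 30 days (June has 30).
Jul 6, 1700 → Aug 6, 1700: 31 days (July has 31).
Aug 6, 1700 → Sep 6, 1700: 31 days (August has 31).
Sep 6, 1700 → Oct 6, 1700: 30 days (September has 30).
Oct 6, 1700 → Nov 6, 1700: 31 days (October has 31).
Nov 6, 1700 → Nov 7, 1700: 1 days.
Total: 6848 days.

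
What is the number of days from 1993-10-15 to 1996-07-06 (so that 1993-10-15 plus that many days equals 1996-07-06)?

995

Oct 15, 1993 → Oct 15, 1994: 365 days.
Oct 15, 1994 → Oct 15, 1995: 365 days.
Oct 15, 1995 → Nov 15, 1995: 31 days (October has 31).
Nov 15, 1995 → Dec 15, 1995: 30 days (November has 30).
Dec 15, 1995 → Jan 15, 1996: 31 days (December has 31).
Jan 15, 1996 → Feb 15, 1996: 31 days (January has 31).
Feb 15, 1996 → Mar 15, 1996: 29 days (February has 29).
Mar 15, 1996 → Apr 15, 1996: 31 days (March has 31).
Apr 15, 1996 → May 15, 1996: 30 days (April has 30).
May 15, 1996 → Jun 15, 1996: 31 days (May has 31).
Jun 15, 1996 → Jul 6, 1996: 21 days.
Total: 995 days.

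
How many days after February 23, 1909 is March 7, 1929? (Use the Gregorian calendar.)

Feb 23, 1909 → Feb 23, 1910: 365 days.
Feb 23, 1910 → Feb 23, 1911: 365 days.
Feb 23, 1911 → Feb 23, 1912: 365 days.
Feb 23, 1912 → Feb 23, 1913: 366 days (Feb 29, 1912 is in that span).
Feb 23, 1913 → Feb 23, 1914: 365 days.
Feb 23, 1914 → Feb 23, 1915: 365 days.
Feb 23, 1915 → Feb 23, 1916: 365 days.
Feb 23, 1916 → Feb 23, 1917: 366 days (Feb 29, 1916 is in that span).
Feb 23, 1917 → Feb 23, 1918: 365 days.
Feb 23, 1918 → Feb 23, 1919: 365 days.
Feb 23, 1919 → Feb 23, 1920: 365 days.
Feb 23, 1920 → Feb 23, 1921: 366 days (Feb 29, 1920 is in that span).
Feb 23, 1921 → Feb 23, 1922: 365 days.
Feb 23, 1922 → Feb 23, 1923: 365 days.
Feb 23, 1923 → Feb 23, 1924: 365 days.
Feb 23, 1924 → Feb 23, 1925: 366 days (Feb 29, 1924 is in that span).
Feb 23, 1925 → Feb 23, 1926: 365 days.
Feb 23, 1926 → Feb 23, 1927: 365 days.
Feb 23, 1927 → Feb 23, 1928: 365 days.
Feb 23, 1928 → Mar 23, 1928: 29 days (February has 29).
Mar 23, 1928 → Apr 23, 1928: 31 days (March has 31).
Apr 23, 1928 → May 23, 1928: 30 days (April has 30).
May 23, 1928 → Jun 23, 1928: 31 days (May has 31).
Jun 23, 1928 → Jul 23, 1928: 30 days (June has 30).
Jul 23, 1928 → Aug 23, 1928: 31 days (July has 31).
Aug 23, 1928 → Sep 23, 1928: 31 days (August has 31).
Sep 23, 1928 → Oct 23, 1928: 30 days (September has 30).
Oct 23, 1928 → Nov 23, 1928: 31 days (October has 31).
Nov 23, 1928 → Dec 23, 1928: 30 days (November has 30).
Dec 23, 1928 → Jan 23, 1929: 31 days (December has 31).
Jan 23, 1929 → Feb 23, 1929: 31 days (January has 31).
Feb 23, 1929 → Mar 7, 1929: 12 days.
Total: 7317 days.

7317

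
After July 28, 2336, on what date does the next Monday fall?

Jul 28, 2336 is a Tuesday.
From Tuesday to the next Monday is 6 days.
Jul 28, 2336 + 6 = Aug 3, 2336.

August 3, 2336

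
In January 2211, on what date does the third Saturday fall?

January 19, 2211

January 1, 2211 is a Tuesday.
The first Saturday is therefore January 5 (4 days later).
The third Saturday is 5 + 2×7 = January 19.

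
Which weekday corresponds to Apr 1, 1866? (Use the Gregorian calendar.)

Sunday

Doomsday rule: the anchor day for the 1800s is Friday. For year 66: 66÷12 = 5 r 6, and 6÷4 = 1, so 5+6+1 = 12.
Friday + 12 ≡ Wednesday — that's 1866's doomsday.
In April the doomsday date is Apr 4.
Apr 1 is 3 days before Apr 4; 3 mod 7 = 3, so Wednesday − 3 = Sunday.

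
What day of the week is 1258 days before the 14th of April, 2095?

Saturday

First find the weekday of Apr 14, 2095. Doomsday rule: the anchor day for the 2000s is Tuesday. For year 95: 95÷12 = 7 r 11, and 11÷4 = 2, so 7+11+2 = 20.
Tuesday + 20 ≡ Monday — that's 2095's doomsday.
In April the doomsday date is Apr 4.
Apr 14 is 10 days after Apr 4; 10 mod 7 = 3, so Monday + 3 = Thursday.
1258 mod 7 = 5, so 1258 days before a Thursday is Thursday − 5 = Saturday.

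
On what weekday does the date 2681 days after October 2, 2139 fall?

Oct 2, 2139 is a Friday.
2681 mod 7 = 0, so 2681 days after a Friday is Friday + 0 = Friday.

Friday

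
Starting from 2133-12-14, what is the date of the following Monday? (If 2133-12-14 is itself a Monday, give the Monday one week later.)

Dec 14, 2133 is a Monday.
From Monday to the next Monday is 7 days.
Dec 14, 2133 + 7 = Dec 21, 2133.

December 21, 2133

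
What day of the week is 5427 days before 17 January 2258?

Friday

First find the weekday of Jan 17, 2258. Doomsday rule: the anchor day for the 2200s is Friday. For year 58: 58÷12 = 4 r 10, and 10÷4 = 2, so 4+10+2 = 16.
Friday + 16 ≡ Sunday — that's 2258's doomsday.
In January the doomsday date is Jan 3 (2258 is not a leap year).
Jan 17 is 14 days after Jan 3; 14 mod 7 = 0, so Sunday + 0 = Sunday.
5427 mod 7 = 2, so 5427 days before a Sunday is Sunday − 2 = Friday.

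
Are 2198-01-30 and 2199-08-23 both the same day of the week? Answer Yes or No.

From Jan 30, 2198 to Aug 23, 2199 is 570 days.
570 mod 7 = 3, so they are different weekdays.
(Jan 30, 2198 is a Tuesday; Aug 23, 2199 is a Friday.)

No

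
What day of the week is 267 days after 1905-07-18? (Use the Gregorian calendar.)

Wednesday

Jul 18, 1905 is a Tuesday.
267 mod 7 = 1, so 267 days after a Tuesday is Tuesday + 1 = Wednesday.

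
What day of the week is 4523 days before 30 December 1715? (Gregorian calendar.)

Sunday

First find the weekday of Dec 30, 1715. Doomsday rule: the anchor day for the 1700s is Sunday. For year 15: 15÷12 = 1 r 3, and 3÷4 = 0, so 1+3+0 = 4.
Sunday + 4 ≡ Thursday — that's 1715's doomsday.
In December the doomsday date is Dec 12.
Dec 30 is 18 days after Dec 12; 18 mod 7 = 4, so Thursday + 4 = Monday.
4523 mod 7 = 1, so 4523 days before a Monday is Monday − 1 = Sunday.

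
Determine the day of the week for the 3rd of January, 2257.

Saturday

Doomsday rule: the anchor day for the 2200s is Friday. For year 57: 57÷12 = 4 r 9, and 9÷4 = 2, so 4+9+2 = 15.
Friday + 15 ≡ Saturday — that's 2257's doomsday.
In January the doomsday date is Jan 3 (2257 is not a leap year).
Jan 3 is the doomsday itself: Saturday.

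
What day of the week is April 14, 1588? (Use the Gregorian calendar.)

Thursday

Doomsday rule: the anchor day for the 1500s is Wednesday. For year 88: 88÷12 = 7 r 4, and 4÷4 = 1, so 7+4+1 = 12.
Wednesday + 12 ≡ Monday — that's 1588's doomsday.
In April the doomsday date is Apr 4.
Apr 14 is 10 days after Apr 4; 10 mod 7 = 3, so Monday + 3 = Thursday.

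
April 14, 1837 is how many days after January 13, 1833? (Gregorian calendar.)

Jan 13, 1833 → Jan 13, 1834: 365 days.
Jan 13, 1834 → Jan 13, 1835: 365 days.
Jan 13, 1835 → Jan 13, 1836: 365 days.
Jan 13, 1836 → Jan 13, 1837: 366 days (Feb 29, 1836 is in that span).
Jan 13, 1837 → Feb 13, 1837: 31 days (January has 31).
Feb 13, 1837 → Mar 13, 1837: 28 days (February has 28).
Mar 13, 1837 → Apr 13, 1837: 31 days (March has 31).
Apr 13, 1837 → Apr 14, 1837: 1 days.
Total: 1552 days.

1552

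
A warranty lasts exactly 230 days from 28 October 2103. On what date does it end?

June 14, 2104

Oct has 31 days: +4 → Nov 1, 2103 (226 left).
Nov has 30 days: +30 → Dec 1, 2103 (196 left).
Dec has 31 days: +31 → Jan 1, 2104 (165 left).
Jan has 31 days: +31 → Feb 1, 2104 (134 left).
Feb has 29 days: +29 → Mar 1, 2104 (105 left).
Mar has 31 days: +31 → Apr 1, 2104 (74 left).
Apr has 30 days: +30 → May 1, 2104 (44 left).
May has 31 days: +31 → Jun 1, 2104 (13 left).
+13 → Jun 14, 2104.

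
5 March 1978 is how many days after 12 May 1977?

May 12, 1977 → Jun 12, 1977: 31 days (May has 31).
Jun 12, 1977 → Jul 12, 1977: 30 days (June has 30).
Jul 12, 1977 → Aug 12, 1977: 31 days (July has 31).
Aug 12, 1977 → Sep 12, 1977: 31 days (August has 31).
Sep 12, 1977 → Oct 12, 1977: 30 days (September has 30).
Oct 12, 1977 → Nov 12, 1977: 31 days (October has 31).
Nov 12, 1977 → Dec 12, 1977: 30 days (November has 30).
Dec 12, 1977 → Jan 12, 1978: 31 days (December has 31).
Jan 12, 1978 → Feb 12, 1978: 31 days (January has 31).
Feb 12, 1978 → Mar 5, 1978: 21 days.
Total: 297 days.

297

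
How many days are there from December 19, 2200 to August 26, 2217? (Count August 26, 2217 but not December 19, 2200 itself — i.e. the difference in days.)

6094

Dec 19, 2200 → Dec 19, 2201: 365 days.
Dec 19, 2201 → Dec 19, 2202: 365 days.
Dec 19, 2202 → Dec 19, 2203: 365 days.
Dec 19, 2203 → Dec 19, 2204: 366 days (Feb 29, 2204 is in that span).
Dec 19, 2204 → Dec 19, 2205: 365 days.
Dec 19, 2205 → Dec 19, 2206: 365 days.
Dec 19, 2206 → Dec 19, 2207: 365 days.
Dec 19, 2207 → Dec 19, 2208: 366 days (Feb 29, 2208 is in that span).
Dec 19, 2208 → Dec 19, 2209: 365 days.
Dec 19, 2209 → Dec 19, 2210: 365 days.
Dec 19, 2210 → Dec 19, 2211: 365 days.
Dec 19, 2211 → Dec 19, 2212: 366 days (Feb 29, 2212 is in that span).
Dec 19, 2212 → Dec 19, 2213: 365 days.
Dec 19, 2213 → Dec 19, 2214: 365 days.
Dec 19, 2214 → Dec 19, 2215: 365 days.
Dec 19, 2215 → Dec 19, 2216: 366 days (Feb 29, 2216 is in that span).
Dec 19, 2216 → Jan 19, 2217: 31 days (December has 31).
Jan 19, 2217 → Feb 19, 2217: 31 days (January has 31).
Feb 19, 2217 → Mar 19, 2217: 28 days (February has 28).
Mar 19, 2217 → Apr 19, 2217: 31 days (March has 31).
Apr 19, 2217 → May 19, 2217: 30 days (April has 30).
May 19, 2217 → Jun 19, 2217: 31 days (May has 31).
Jun 19, 2217 → Jul 19, 2217: 30 days (June has 30).
Jul 19, 2217 → Aug 19, 2217: 31 days (July has 31).
Aug 19, 2217 → Aug 26, 2217: 7 days.
Total: 6094 days.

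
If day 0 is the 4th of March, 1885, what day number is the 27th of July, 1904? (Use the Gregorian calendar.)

Mar 4, 1885 → Mar 4, 1886: 365 days.
Mar 4, 1886 → Mar 4, 1887: 365 days.
Mar 4, 1887 → Mar 4, 1888: 366 days (Feb 29, 1888 is in that span).
Mar 4, 1888 → Mar 4, 1889: 365 days.
Mar 4, 1889 → Mar 4, 1890: 365 days.
Mar 4, 1890 → Mar 4, 1891: 365 days.
Mar 4, 1891 → Mar 4, 1892: 366 days (Feb 29, 1892 is in that span).
Mar 4, 1892 → Mar 4, 1893: 365 days.
Mar 4, 1893 → Mar 4, 1894: 365 days.
Mar 4, 1894 → Mar 4, 1895: 365 days.
Mar 4, 1895 → Mar 4, 1896: 366 days (Feb 29, 1896 is in that span).
Mar 4, 1896 → Mar 4, 1897: 365 days.
Mar 4, 1897 → Mar 4, 1898: 365 days.
Mar 4, 1898 → Mar 4, 1899: 365 days.
Mar 4, 1899 → Mar 4, 1900: 365 days.
Mar 4, 1900 → Mar 4, 1901: 365 days.
Mar 4, 1901 → Mar 4, 1902: 365 days.
Mar 4, 1902 → Mar 4, 1903: 365 days.
Mar 4, 1903 → Mar 4, 1904: 366 days (Feb 29, 1904 is in that span).
Mar 4, 1904 → Apr 4, 1904: 31 days (March has 31).
Apr 4, 1904 → May 4, 1904: 30 days (April has 30).
May 4, 1904 → Jun 4, 1904: 31 days (May has 31).
Jun 4, 1904 → Jul 4, 1904: 30 days (June has 30).
Jul 4, 1904 → Jul 27, 1904: 23 days.
Total: 7084 days.

7084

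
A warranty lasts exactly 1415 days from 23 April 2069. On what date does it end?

March 8, 2073

+365 (one year) → Apr 23, 2070 (1050 left).
+365 (one year) → Apr 23, 2071 (685 left).
+366 (one year; includes Feb 29, 2072) → Apr 23, 2072 (319 left).
Apr has 30 days: +8 → May 1, 2072 (311 left).
May has 31 days: +31 → Jun 1, 2072 (280 left).
Jun has 30 days: +30 → Jul 1, 2072 (250 left).
Jul has 31 days: +31 → Aug 1, 2072 (219 left).
Aug has 31 days: +31 → Sep 1, 2072 (188 left).
Sep has 30 days: +30 → Oct 1, 2072 (158 left).
Oct has 31 days: +31 → Nov 1, 2072 (127 left).
Nov has 30 days: +30 → Dec 1, 2072 (97 left).
Dec has 31 days: +31 → Jan 1, 2073 (66 left).
Jan has 31 days: +31 → Feb 1, 2073 (35 left).
Feb has 28 days: +28 → Mar 1, 2073 (7 left).
+7 → Mar 8, 2073.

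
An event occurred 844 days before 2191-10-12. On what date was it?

June 20, 2189

−365 (one year) → Oct 12, 2190 (479 left).
−365 (one year) → Oct 12, 2189 (114 left).
−12 → Sep 30, 2189 (end of Sep, 30 days; 102 left).
−30 → Aug 31, 2189 (end of Aug, 31 days; 72 left).
−31 → Jul 31, 2189 (end of Jul, 31 days; 41 left).
−31 → Jun 30, 2189 (end of Jun, 30 days; 10 left).
−10 → Jun 20, 2189.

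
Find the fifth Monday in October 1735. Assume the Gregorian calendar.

October 1, 1735 is a Saturday.
The first Monday is therefore October 3 (2 days later).
The fifth Monday is 3 + 4×7 = October 31.

October 31, 1735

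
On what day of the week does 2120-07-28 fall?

Doomsday rule: the anchor day for the 2100s is Sunday. For year 20: 20÷12 = 1 r 8, and 8÷4 = 2, so 1+8+2 = 11.
Sunday + 11 ≡ Thursday — that's 2120's doomsday.
In July the doomsday date is Jul 11.
Jul 28 is 17 days after Jul 11; 17 mod 7 = 3, so Thursday + 3 = Sunday.

Sunday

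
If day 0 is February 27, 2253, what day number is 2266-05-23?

4833

Feb 27, 2253 → Feb 27, 2254: 365 days.
Feb 27, 2254 → Feb 27, 2255: 365 days.
Feb 27, 2255 → Feb 27, 2256: 365 days.
Feb 27, 2256 → Feb 27, 2257: 366 days (Feb 29, 2256 is in that span).
Feb 27, 2257 → Feb 27, 2258: 365 days.
Feb 27, 2258 → Feb 27, 2259: 365 days.
Feb 27, 2259 → Feb 27, 2260: 365 days.
Feb 27, 2260 → Feb 27, 2261: 366 days (Feb 29, 2260 is in that span).
Feb 27, 2261 → Feb 27, 2262: 365 days.
Feb 27, 2262 → Feb 27, 2263: 365 days.
Feb 27, 2263 → Feb 27, 2264: 365 days.
Feb 27, 2264 → Feb 27, 2265: 366 days (Feb 29, 2264 is in that span).
Feb 27, 2265 → Feb 27, 2266: 365 days.
Feb 27, 2266 → Mar 27, 2266: 28 days (February has 28).
Mar 27, 2266 → Apr 27, 2266: 31 days (March has 31).
Apr 27, 2266 → May 23, 2266: 26 days.
Total: 4833 days.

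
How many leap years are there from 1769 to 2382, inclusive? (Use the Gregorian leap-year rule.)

Multiples of 4 in [1769,2382]: 153.
Of those, multiples of 100: 6 (not leap unless ÷400).
Multiples of 400: 1.
Leap years = 153 − 6 + 1 = 148.

148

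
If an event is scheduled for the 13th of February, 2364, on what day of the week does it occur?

Thursday

Doomsday rule: the anchor day for the 2300s is Wednesday. For year 64: 64÷12 = 5 r 4, and 4÷4 = 1, so 5+4+1 = 10.
Wednesday + 10 ≡ Saturday — that's 2364's doomsday.
In February the doomsday date is Feb 29 (2364 is a leap year (divisible by 4)).
Feb 13 is 16 days before Feb 29; 16 mod 7 = 2, so Saturday − 2 = Thursday.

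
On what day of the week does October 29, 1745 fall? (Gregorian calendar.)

Friday

Doomsday rule: the anchor day for the 1700s is Sunday. For year 45: 45÷12 = 3 r 9, and 9÷4 = 2, so 3+9+2 = 14.
Sunday + 14 ≡ Sunday — that's 1745's doomsday.
In October the doomsday date is Oct 10.
Oct 29 is 19 days after Oct 10; 19 mod 7 = 5, so Sunday + 5 = Friday.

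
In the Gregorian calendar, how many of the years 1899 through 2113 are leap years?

52

Multiples of 4 in [1899,2113]: 54.
Of those, multiples of 100: 3 (not leap unless ÷400).
Multiples of 400: 1.
Leap years = 54 − 3 + 1 = 52.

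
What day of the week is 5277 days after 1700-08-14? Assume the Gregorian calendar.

First find the weekday of Aug 14, 1700. Doomsday rule: the anchor day for the 1700s is Sunday. For year 00: 0÷12 = 0 r 0, and 0÷4 = 0, so 0+0+0 = 0.
Sunday + 0 ≡ Sunday — that's 1700's doomsday.
In August the doomsday date is Aug 8.
Aug 14 is 6 days after Aug 8; 6 mod 7 = 6, so Sunday + 6 = Saturday.
5277 mod 7 = 6, so 5277 days after a Saturday is Saturday + 6 = Friday.

Friday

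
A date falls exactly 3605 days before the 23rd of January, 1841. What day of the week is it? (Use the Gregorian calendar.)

Saturday

Jan 23, 1841 is a Saturday.
3605 mod 7 = 0, so 3605 days before a Saturday is Saturday − 0 = Saturday.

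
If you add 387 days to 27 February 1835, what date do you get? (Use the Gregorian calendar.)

March 20, 1836

Feb has 28 days: +2 → Mar 1, 1835 (385 left).
Mar has 31 days: +31 → Apr 1, 1835 (354 left).
Apr has 30 days: +30 → May 1, 1835 (324 left).
May has 31 days: +31 → Jun 1, 1835 (293 left).
Jun has 30 days: +30 → Jul 1, 1835 (263 left).
Jul has 31 days: +31 → Aug 1, 1835 (232 left).
Aug has 31 days: +31 → Sep 1, 1835 (201 left).
Sep has 30 days: +30 → Oct 1, 1835 (171 left).
Oct has 31 days: +31 → Nov 1, 1835 (140 left).
Nov has 30 days: +30 → Dec 1, 1835 (110 left).
Dec has 31 days: +31 → Jan 1, 1836 (79 left).
Jan has 31 days: +31 → Feb 1, 1836 (48 left).
Feb has 29 days: +29 → Mar 1, 1836 (19 left).
+19 → Mar 20, 1836.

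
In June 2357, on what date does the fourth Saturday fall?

June 22, 2357

June 1, 2357 is a Saturday.
The first Saturday is therefore June 1 (same day).
The fourth Saturday is 1 + 3×7 = June 22.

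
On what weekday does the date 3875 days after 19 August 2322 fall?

Wednesday

First find the weekday of Aug 19, 2322. Doomsday rule: the anchor day for the 2300s is Wednesday. For year 22: 22÷12 = 1 r 10, and 10÷4 = 2, so 1+10+2 = 13.
Wednesday + 13 ≡ Tuesday — that's 2322's doomsday.
In August the doomsday date is Aug 8.
Aug 19 is 11 days after Aug 8; 11 mod 7 = 4, so Tuesday + 4 = Saturday.
3875 mod 7 = 4, so 3875 days after a Saturday is Saturday + 4 = Wednesday.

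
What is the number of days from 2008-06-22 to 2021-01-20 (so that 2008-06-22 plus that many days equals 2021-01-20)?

Jun 22, 2008 → Jun 22, 2009: 365 days.
Jun 22, 2009 → Jun 22, 2010: 365 days.
Jun 22, 2010 → Jun 22, 2011: 365 days.
Jun 22, 2011 → Jun 22, 2012: 366 days (Feb 29, 2012 is in that span).
Jun 22, 2012 → Jun 22, 2013: 365 days.
Jun 22, 2013 → Jun 22, 2014: 365 days.
Jun 22, 2014 → Jun 22, 2015: 365 days.
Jun 22, 2015 → Jun 22, 2016: 366 days (Feb 29, 2016 is in that span).
Jun 22, 2016 → Jun 22, 2017: 365 days.
Jun 22, 2017 → Jun 22, 2018: 365 days.
Jun 22, 2018 → Jun 22, 2019: 365 days.
Jun 22, 2019 → Jun 22, 2020: 366 days (Feb 29, 2020 is in that span).
Jun 22, 2020 → Jul 22, 2020: 30 days (June has 30).
Jul 22, 2020 → Aug 22, 2020: 31 days (July has 31).
Aug 22, 2020 → Sep 22, 2020: 31 days (August has 31).
Sep 22, 2020 → Oct 22, 2020: 30 days (September has 30).
Oct 22, 2020 → Nov 22, 2020: 31 days (October has 31).
Nov 22, 2020 → Dec 22, 2020: 30 days (November has 30).
Dec 22, 2020 → Jan 20, 2021: 29 days.
Total: 4595 days.

4595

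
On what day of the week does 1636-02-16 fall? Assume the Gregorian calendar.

Saturday

Doomsday rule: the anchor day for the 1600s is Tuesday. For year 36: 36÷12 = 3 r 0, and 0÷4 = 0, so 3+0+0 = 3.
Tuesday + 3 ≡ Friday — that's 1636's doomsday.
In February the doomsday date is Feb 29 (1636 is a leap year (divisible by 4)).
Feb 16 is 13 days before Feb 29; 13 mod 7 = 6, so Friday − 6 = Saturday.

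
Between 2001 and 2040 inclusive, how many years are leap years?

Multiples of 4 in [2001,2040]: 10.
Of those, multiples of 100: 0 (not leap unless ÷400).
Multiples of 400: 0.
Leap years = 10 − 0 + 0 = 10.

10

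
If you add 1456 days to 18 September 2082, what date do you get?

+365 (one year) → Sep 18, 2083 (1091 left).
+366 (one year; includes Feb 29, 2084) → Sep 18, 2084 (725 left).
+365 (one year) → Sep 18, 2085 (360 left).
Sep has 30 days: +13 → Oct 1, 2085 (347 left).
Oct has 31 days: +31 → Nov 1, 2085 (316 left).
Nov has 30 days: +30 → Dec 1, 2085 (286 left).
Dec has 31 days: +31 → Jan 1, 2086 (255 left).
Jan has 31 days: +31 → Feb 1, 2086 (224 left).
Feb has 28 days: +28 → Mar 1, 2086 (196 left).
Mar has 31 days: +31 → Apr 1, 2086 (165 left).
Apr has 30 days: +30 → May 1, 2086 (135 left).
May has 31 days: +31 → Jun 1, 2086 (104 left).
Jun has 30 days: +30 → Jul 1, 2086 (74 left).
Jul has 31 days: +31 → Aug 1, 2086 (43 left).
Aug has 31 days: +31 → Sep 1, 2086 (12 left).
+12 → Sep 13, 2086.

September 13, 2086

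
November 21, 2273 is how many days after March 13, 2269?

1714

Mar 13, 2269 → Mar 13, 2270: 365 days.
Mar 13, 2270 → Mar 13, 2271: 365 days.
Mar 13, 2271 → Mar 13, 2272: 366 days (Feb 29, 2272 is in that span).
Mar 13, 2272 → Mar 13, 2273: 365 days.
Mar 13, 2273 → Apr 13, 2273: 31 days (March has 31).
Apr 13, 2273 → May 13, 2273: 30 days (April has 30).
May 13, 2273 → Jun 13, 2273: 31 days (May has 31).
Jun 13, 2273 → Jul 13, 2273: 30 days (June has 30).
Jul 13, 2273 → Aug 13, 2273: 31 days (July has 31).
Aug 13, 2273 → Sep 13, 2273: 31 days (August has 31).
Sep 13, 2273 → Oct 13, 2273: 30 days (September has 30).
Oct 13, 2273 → Nov 13, 2273: 31 days (October has 31).
Nov 13, 2273 → Nov 21, 2273: 8 days.
Total: 1714 days.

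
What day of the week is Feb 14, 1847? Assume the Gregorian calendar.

Sunday

Doomsday rule: the anchor day for the 1800s is Friday. For year 47: 47÷12 = 3 r 11, and 11÷4 = 2, so 3+11+2 = 16.
Friday + 16 ≡ Sunday — that's 1847's doomsday.
In February the doomsday date is Feb 28 (1847 is not a leap year).
Feb 14 is 14 days before Feb 28; 14 mod 7 = 0, so Sunday − 0 = Sunday.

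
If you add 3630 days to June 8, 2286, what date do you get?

+365 (one year) → Jun 8, 2287 (3265 left).
+366 (one year; includes Feb 29, 2288) → Jun 8, 2288 (2899 left).
+365 (one year) → Jun 8, 2289 (2534 left).
+365 (one year) → Jun 8, 2290 (2169 left).
+365 (one year) → Jun 8, 2291 (1804 left).
+366 (one year; includes Feb 29, 2292) → Jun 8, 2292 (1438 left).
+365 (one year) → Jun 8, 2293 (1073 left).
+365 (one year) → Jun 8, 2294 (708 left).
+365 (one year) → Jun 8, 2295 (343 left).
Jun has 30 days: +23 → Jul 1, 2295 (320 left).
Jul has 31 days: +31 → Aug 1, 2295 (289 left).
Aug has 31 days: +31 → Sep 1, 2295 (258 left).
Sep has 30 days: +30 → Oct 1, 2295 (228 left).
Oct has 31 days: +31 → Nov 1, 2295 (197 left).
Nov has 30 days: +30 → Dec 1, 2295 (167 left).
Dec has 31 days: +31 → Jan 1, 2296 (136 left).
Jan has 31 days: +31 → Feb 1, 2296 (105 left).
Feb has 29 days: +29 → Mar 1, 2296 (76 left).
Mar has 31 days: +31 → Apr 1, 2296 (45 left).
Apr has 30 days: +30 → May 1, 2296 (15 left).
+15 → May 16, 2296.

May 16, 2296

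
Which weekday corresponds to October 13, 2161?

Doomsday rule: the anchor day for the 2100s is Sunday. For year 61: 61÷12 = 5 r 1, and 1÷4 = 0, so 5+1+0 = 6.
Sunday + 6 ≡ Saturday — that's 2161's doomsday.
In October the doomsday date is Oct 10.
Oct 13 is 3 days after Oct 10; 3 mod 7 = 3, so Saturday + 3 = Tuesday.

Tuesday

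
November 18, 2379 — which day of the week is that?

Doomsday rule: the anchor day for the 2300s is Wednesday. For year 79: 79÷12 = 6 r 7, and 7÷4 = 1, so 6+7+1 = 14.
Wednesday + 14 ≡ Wednesday — that's 2379's doomsday.
In November the doomsday date is Nov 7.
Nov 18 is 11 days after Nov 7; 11 mod 7 = 4, so Wednesday + 4 = Sunday.

Sunday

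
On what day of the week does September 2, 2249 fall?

Doomsday rule: the anchor day for the 2200s is Friday. For year 49: 49÷12 = 4 r 1, and 1÷4 = 0, so 4+1+0 = 5.
Friday + 5 ≡ Wednesday — that's 2249's doomsday.
In September the doomsday date is Sep 5.
Sep 2 is 3 days before Sep 5; 3 mod 7 = 3, so Wednesday − 3 = Sunday.

Sunday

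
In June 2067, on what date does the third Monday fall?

June 20, 2067

June 1, 2067 is a Wednesday.
The first Monday is therefore June 6 (5 days later).
The third Monday is 6 + 2×7 = June 20.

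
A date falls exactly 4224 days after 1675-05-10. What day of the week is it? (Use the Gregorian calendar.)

May 10, 1675 is a Friday.
4224 mod 7 = 3, so 4224 days after a Friday is Friday + 3 = Monday.

Monday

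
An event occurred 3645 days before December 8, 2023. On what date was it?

−365 (one year) → Dec 8, 2022 (3280 left).
−365 (one year) → Dec 8, 2021 (2915 left).
−365 (one year) → Dec 8, 2020 (2550 left).
−366 (one year; includes Feb 29, 2020) → Dec 8, 2019 (2184 left).
−365 (one year) → Dec 8, 2018 (1819 left).
−365 (one year) → Dec 8, 2017 (1454 left).
−365 (one year) → Dec 8, 2016 (1089 left).
−366 (one year; includes Feb 29, 2016) → Dec 8, 2015 (723 left).
−365 (one year) → Dec 8, 2014 (358 left).
−8 → Nov 30, 2014 (end of Nov, 30 days; 350 left).
−30 → Oct 31, 2014 (end of Oct, 31 days; 320 left).
−31 → Sep 30, 2014 (end of Sep, 30 days; 289 left).
−30 → Aug 31, 2014 (end of Aug, 31 days; 259 left).
−31 → Jul 31, 2014 (end of Jul, 31 days; 228 left).
−31 → Jun 30, 2014 (end of Jun, 30 days; 197 left).
−30 → May 31, 2014 (end of May, 31 days; 167 left).
−31 → Apr 30, 2014 (end of Apr, 30 days; 136 left).
−30 → Mar 31, 2014 (end of Mar, 31 days; 106 left).
−31 → Feb 28, 2014 (end of Feb, 28 days; 75 left).
−28 → Jan 31, 2014 (end of Jan, 31 days; 47 left).
−31 → Dec 31, 2013 (end of Dec, 31 days; 16 left).
−16 → Dec 15, 2013.

December 15, 2013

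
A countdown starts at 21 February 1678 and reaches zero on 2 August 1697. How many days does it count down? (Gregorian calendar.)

7102

Feb 21, 1678 → Feb 21, 1679: 365 days.
Feb 21, 1679 → Feb 21, 1680: 365 days.
Feb 21, 1680 → Feb 21, 1681: 366 days (Feb 29, 1680 is in that span).
Feb 21, 1681 → Feb 21, 1682: 365 days.
Feb 21, 1682 → Feb 21, 1683: 365 days.
Feb 21, 1683 → Feb 21, 1684: 365 days.
Feb 21, 1684 → Feb 21, 1685: 366 days (Feb 29, 1684 is in that span).
Feb 21, 1685 → Feb 21, 1686: 365 days.
Feb 21, 1686 → Feb 21, 1687: 365 days.
Feb 21, 1687 → Feb 21, 1688: 365 days.
Feb 21, 1688 → Feb 21, 1689: 366 days (Feb 29, 1688 is in that span).
Feb 21, 1689 → Feb 21, 1690: 365 days.
Feb 21, 1690 → Feb 21, 1691: 365 days.
Feb 21, 1691 → Feb 21, 1692: 365 days.
Feb 21, 1692 → Feb 21, 1693: 366 days (Feb 29, 1692 is in that span).
Feb 21, 1693 → Feb 21, 1694: 365 days.
Feb 21, 1694 → Feb 21, 1695: 365 days.
Feb 21, 1695 → Feb 21, 1696: 365 days.
Feb 21, 1696 → Feb 21, 1697: 366 days (Feb 29, 1696 is in that span).
Feb 21, 1697 → Mar 21, 1697: 28 days (February has 28).
Mar 21, 1697 → Apr 21, 1697: 31 days (March has 31).
Apr 21, 1697 → May 21, 1697: 30 days (April has 30).
May 21, 1697 → Jun 21, 1697: 31 days (May has 31).
Jun 21, 1697 → Jul 21, 1697: 30 days (June has 30).
Jul 21, 1697 → Aug 2, 1697: 12 days.
Total: 7102 days.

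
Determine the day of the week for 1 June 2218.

Monday

Doomsday rule: the anchor day for the 2200s is Friday. For year 18: 18÷12 = 1 r 6, and 6÷4 = 1, so 1+6+1 = 8.
Friday + 8 ≡ Saturday — that's 2218's doomsday.
In June the doomsday date is Jun 6.
Jun 1 is 5 days before Jun 6; 5 mod 7 = 5, so Saturday − 5 = Monday.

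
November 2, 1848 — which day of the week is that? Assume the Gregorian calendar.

Thursday

January 1, 1848 is a Saturday.
Jan 1, 1848 → Feb 1, 1848: 31 days (January has 31).
Feb 1, 1848 → Mar 1, 1848: 29 days (February has 29).
Mar 1, 1848 → Apr 1, 1848: 31 days (March has 31).
Apr 1, 1848 → May 1, 1848: 30 days (April has 30).
May 1, 1848 → Jun 1, 1848: 31 days (May has 31).
Jun 1, 1848 → Jul 1, 1848: 30 days (June has 30).
Jul 1, 1848 → Aug 1, 1848: 31 days (July has 31).
Aug 1, 1848 → Sep 1, 1848: 31 days (August has 31).
Sep 1, 1848 → Oct 1, 1848: 30 days (September has 30).
Oct 1, 1848 → Nov 1, 1848: 31 days (October has 31).
Nov 1, 1848 → Nov 2, 1848: 1 days.
Total: 306 days.
306 mod 7 = 5, so Saturday + 5 = Thursday.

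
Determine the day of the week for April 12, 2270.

Doomsday rule: the anchor day for the 2200s is Friday. For year 70: 70÷12 = 5 r 10, and 10÷4 = 2, so 5+10+2 = 17.
Friday + 17 ≡ Monday — that's 2270's doomsday.
In April the doomsday date is Apr 4.
Apr 12 is 8 days after Apr 4; 8 mod 7 = 1, so Monday + 1 = Tuesday.

Tuesday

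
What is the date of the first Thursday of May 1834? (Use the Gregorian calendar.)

May 1, 1834

May 1, 1834 is a Thursday.
The first Thursday is therefore May 1 (same day).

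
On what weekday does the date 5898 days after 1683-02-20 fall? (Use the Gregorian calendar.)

Feb 20, 1683 is a Saturday.
5898 mod 7 = 4, so 5898 days after a Saturday is Saturday + 4 = Wednesday.

Wednesday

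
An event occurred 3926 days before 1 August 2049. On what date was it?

−365 (one year) → Aug 1, 2048 (3561 left).
−366 (one year; includes Feb 29, 2048) → Aug 1, 2047 (3195 left).
−365 (one year) → Aug 1, 2046 (2830 left).
−365 (one year) → Aug 1, 2045 (2465 left).
−365 (one year) → Aug 1, 2044 (2100 left).
−366 (one year; includes Feb 29, 2044) → Aug 1, 2043 (1734 left).
−365 (one year) → Aug 1, 2042 (1369 left).
−365 (one year) → Aug 1, 2041 (1004 left).
−365 (one year) → Aug 1, 2040 (639 left).
−366 (one year; includes Feb 29, 2040) → Aug 1, 2039 (273 left).
−1 → Jul 31, 2039 (end of Jul, 31 days; 272 left).
−31 → Jun 30, 2039 (end of Jun, 30 days; 241 left).
−30 → May 31, 2039 (end of May, 31 days; 211 left).
−31 → Apr 30, 2039 (end of Apr, 30 days; 180 left).
−30 → Mar 31, 2039 (end of Mar, 31 days; 150 left).
−31 → Feb 28, 2039 (end of Feb, 28 days; 119 left).
−28 → Jan 31, 2039 (end of Jan, 31 days; 91 left).
−31 → Dec 31, 2038 (end of Dec, 31 days; 60 left).
−31 → Nov 30, 2038 (end of Nov, 30 days; 29 left).
−29 → Nov 1, 2038.

November 1, 2038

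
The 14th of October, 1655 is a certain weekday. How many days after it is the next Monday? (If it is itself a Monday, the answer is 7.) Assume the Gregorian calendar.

Oct 14, 1655 is a Thursday.
From Thursday to the next Monday is 4 days.

4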